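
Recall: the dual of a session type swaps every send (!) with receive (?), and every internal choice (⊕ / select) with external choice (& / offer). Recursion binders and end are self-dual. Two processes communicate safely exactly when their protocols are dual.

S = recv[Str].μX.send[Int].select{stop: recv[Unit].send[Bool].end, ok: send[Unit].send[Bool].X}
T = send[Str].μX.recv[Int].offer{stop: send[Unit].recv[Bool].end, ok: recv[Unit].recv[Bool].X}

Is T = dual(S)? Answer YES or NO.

YES

recv[Str] ‖ send[Str]  match
  μX ‖ μX  match (rec unchanged)
    send[Int] ‖ recv[Int]  match
      select{stop,ok} ‖ offer{stop,ok}  match same labels
        [stop]
          recv[Unit] ‖ send[Unit]  match
            send[Bool] ‖ recv[Bool]  match
              end ‖ end  match
        [ok]
          send[Unit] ‖ recv[Unit]  match
            send[Bool] ‖ recv[Bool]  match
              X ‖ X  match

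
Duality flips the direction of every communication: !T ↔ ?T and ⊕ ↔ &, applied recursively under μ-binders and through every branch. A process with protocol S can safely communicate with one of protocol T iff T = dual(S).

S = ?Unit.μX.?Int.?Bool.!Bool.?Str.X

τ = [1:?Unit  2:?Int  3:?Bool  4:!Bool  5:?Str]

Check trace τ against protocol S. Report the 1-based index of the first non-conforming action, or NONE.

NONE

[1] ?Unit  match  residual = μX.…
[2] ?Int  match  residual = ?Bool.!Bool.?Str.μX.…
[3] ?Bool  match  residual = !Bool.?Str.μX.…
[4] !Bool  match  residual = ?Str.μX.…
[5] ?Str  match  residual = μX.…
trace exhausted — no violation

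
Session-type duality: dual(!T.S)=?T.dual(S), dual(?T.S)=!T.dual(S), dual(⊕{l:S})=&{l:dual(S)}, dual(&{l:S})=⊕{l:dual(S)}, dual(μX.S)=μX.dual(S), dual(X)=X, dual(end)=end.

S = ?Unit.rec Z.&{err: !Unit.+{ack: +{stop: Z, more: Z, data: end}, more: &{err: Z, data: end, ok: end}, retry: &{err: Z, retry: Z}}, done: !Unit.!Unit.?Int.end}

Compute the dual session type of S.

!Unit.rec Z.+{err: ?Unit.&{ack: &{stop: Z, more: Z, data: end}, more: +{err: Z, data: end, ok: end}, retry: +{err: Z, retry: Z}}, done: ?Unit.?Unit.!Int.end}

?Unit → !Unit
  rec Z → rec Z  (μ self-dual)
    &{err,done} → +{err,done}  (&→⊕)
      [err]
        !Unit → ?Unit
          +{ack,more,retry} → &{ack,more,retry}  (select→offer)
            [ack]
              +{stop,more,data} → &{stop,more,data}  (select→offer)
                [stop]
                  Z ↦ Z
                [more]
                  Z ↦ Z
                [data]
                  end ↦ end
            [more]
              &{err,data,ok} → +{err,data,ok}  (&→⊕)
                [err]
                  Z ↦ Z
                [data]
                  end ↦ end
                [ok]
                  end ↦ end
            [retry]
              &{err,retry} → +{err,retry}  (&→⊕)
                [err]
                  Z ↦ Z
                [retry]
                  Z ↦ Z
      [done]
        !Unit → ?Unit
          !Unit → ?Unit
            ?Int → !Int
              end ↦ end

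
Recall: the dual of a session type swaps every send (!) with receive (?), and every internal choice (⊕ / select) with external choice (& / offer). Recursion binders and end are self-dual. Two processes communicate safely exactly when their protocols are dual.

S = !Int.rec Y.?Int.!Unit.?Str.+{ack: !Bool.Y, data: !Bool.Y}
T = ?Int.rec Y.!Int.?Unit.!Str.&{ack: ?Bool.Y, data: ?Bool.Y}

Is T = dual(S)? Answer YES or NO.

!Int vs ?Int  match
  rec Y vs rec Y  match (rec unchanged)
    ?Int vs !Int  match
      !Unit vs ?Unit  match
        ?Str vs !Str  match
          +{ack,data} vs &{ack,data}  match labels match
            [ack]
              !Bool vs ?Bool  match
                Y vs Y  match
            [data]
              !Bool vs ?Bool  match
                Y vs Y  match

YES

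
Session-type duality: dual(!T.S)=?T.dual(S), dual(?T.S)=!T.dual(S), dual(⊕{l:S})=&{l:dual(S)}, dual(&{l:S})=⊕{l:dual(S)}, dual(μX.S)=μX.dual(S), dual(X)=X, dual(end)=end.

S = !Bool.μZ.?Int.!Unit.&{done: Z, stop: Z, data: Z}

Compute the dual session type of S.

!Bool = ?Bool
  μZ = μZ  (binder kept)
    ?Int = !Int
      !Unit = ?Unit
        &{done,stop,data} = ⊕{done,stop,data}  (external→internal)
          [done]
            Z self-dual
          [stop]
            Z self-dual
          [data]
            Z self-dual

?Bool.μZ.!Int.?Unit.⊕{done: Z, stop: Z, data: Z}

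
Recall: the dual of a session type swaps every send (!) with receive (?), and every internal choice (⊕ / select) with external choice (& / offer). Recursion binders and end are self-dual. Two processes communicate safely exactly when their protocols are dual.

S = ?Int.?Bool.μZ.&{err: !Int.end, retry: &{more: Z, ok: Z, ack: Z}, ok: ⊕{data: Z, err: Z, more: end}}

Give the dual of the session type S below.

?Int → !Int
  ?Bool → !Bool
    μZ → μZ  (μ self-dual)
      &{err,retry,ok} → ⊕{err,retry,ok}  (&→⊕)
        case err:
          !Int → ?Int
            dual(end) = end
        case retry:
          &{more,ok,ack} → ⊕{more,ok,ack}  (&→⊕)
            case more:
              dual(Z) = Z
            case ok:
              dual(Z) = Z
            case ack:
              dual(Z) = Z
        case ok:
          ⊕{data,err,more} → &{data,err,more}  (⊕→&)
            case data:
              dual(Z) = Z
            case err:
              dual(Z) = Z
            case more:
              dual(end) = end

!Int.!Bool.μZ.⊕{err: ?Int.end, retry: ⊕{more: Z, ok: Z, ack: Z}, ok: &{data: Z, err: Z, more: end}}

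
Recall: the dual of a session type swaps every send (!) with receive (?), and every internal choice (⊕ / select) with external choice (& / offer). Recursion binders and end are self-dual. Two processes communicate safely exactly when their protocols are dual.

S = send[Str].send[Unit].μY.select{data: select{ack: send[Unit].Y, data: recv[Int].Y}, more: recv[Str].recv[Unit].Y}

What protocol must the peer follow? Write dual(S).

send[Str] = recv[Str]
  send[Unit] = recv[Unit]
    μY = μY  (binder kept)
      select{data,more} = offer{data,more}  (select→offer)
        • data:
          select{ack,data} = offer{ack,data}  (select→offer)
            • ack:
              send[Unit] = recv[Unit]
                Y ↦ Y
            • data:
              recv[Int] = send[Int]
                Y ↦ Y
        • more:
          recv[Str] = send[Str]
            recv[Unit] = send[Unit]
              Y ↦ Y

recv[Str].recv[Unit].μY.offer{data: offer{ack: recv[Unit].Y, data: send[Int].Y}, more: send[Str].send[Unit].Y}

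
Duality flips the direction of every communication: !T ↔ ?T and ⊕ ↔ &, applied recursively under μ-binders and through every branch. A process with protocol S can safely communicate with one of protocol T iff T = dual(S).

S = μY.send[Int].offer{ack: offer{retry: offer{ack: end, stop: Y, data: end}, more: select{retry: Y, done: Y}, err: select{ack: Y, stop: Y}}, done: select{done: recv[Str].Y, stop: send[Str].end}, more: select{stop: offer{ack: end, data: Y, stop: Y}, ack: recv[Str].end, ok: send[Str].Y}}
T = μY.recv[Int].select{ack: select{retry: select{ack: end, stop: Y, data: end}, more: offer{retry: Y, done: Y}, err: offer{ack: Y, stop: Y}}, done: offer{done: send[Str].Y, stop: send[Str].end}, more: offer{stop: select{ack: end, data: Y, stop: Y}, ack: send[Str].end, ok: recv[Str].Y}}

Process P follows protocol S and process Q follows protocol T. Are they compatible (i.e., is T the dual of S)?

NO

μY | μY  match (μ self-dual)
  send[Int] | recv[Int]  match
    offer{ack,done,more} | select{ack,done,more}  match label sets agree
      • ack:
        offer{retry,more,err} | select{retry,more,err}  match label sets agree
          • retry:
            offer{ack,stop,data} | select{ack,stop,data}  match label sets agree
              • ack:
                end | end  match
              • stop:
                Y | Y  match
              • data:
                end | end  match
          • more:
            select{retry,done} | offer{retry,done}  match label sets agree
              • retry:
                Y | Y  match
              • done:
                Y | Y  match
          • err:
            select{ack,stop} | offer{ack,stop}  match label sets agree
              • ack:
                Y | Y  match
              • stop:
                Y | Y  match
      • done:
        select{done,stop} | offer{done,stop}  match label sets agree
          • done:
            recv[Str] | send[Str]  match
              Y | Y  match
          • stop:
            send[Str] | send[Str]  ✗ same direction on both sides — not dual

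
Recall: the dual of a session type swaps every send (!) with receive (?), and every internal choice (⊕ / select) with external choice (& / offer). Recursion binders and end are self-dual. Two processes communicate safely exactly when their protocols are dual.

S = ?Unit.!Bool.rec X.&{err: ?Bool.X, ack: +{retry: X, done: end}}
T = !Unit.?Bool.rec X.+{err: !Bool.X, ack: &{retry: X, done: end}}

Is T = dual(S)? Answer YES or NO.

?Unit vs !Unit  ok
  !Bool vs ?Bool  ok
    rec X vs rec X  ok (μ self-dual)
      &{err,ack} vs +{err,ack}  ok label sets agree
        [err]
          ?Bool vs !Bool  ok
            X vs X  ok
        [ack]
          +{retry,done} vs &{retry,done}  ok label sets agree
            [retry]
              X vs X  ok
            [done]
              end vs end  ok

YES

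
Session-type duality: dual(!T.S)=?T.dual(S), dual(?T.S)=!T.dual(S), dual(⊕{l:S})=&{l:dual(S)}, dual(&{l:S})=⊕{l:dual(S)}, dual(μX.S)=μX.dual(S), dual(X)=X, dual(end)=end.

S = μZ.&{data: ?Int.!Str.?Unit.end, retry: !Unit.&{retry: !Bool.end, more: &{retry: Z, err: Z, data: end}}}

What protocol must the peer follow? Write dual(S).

μZ.⊕{data: !Int.?Str.!Unit.end, retry: ?Unit.⊕{retry: ?Bool.end, more: ⊕{retry: Z, err: Z, data: end}}}

μZ → μZ  (μ self-dual)
  &{data,retry} → ⊕{data,retry}  (&→⊕)
    • data:
      ?Int → !Int
        !Str → ?Str
          ?Unit → !Unit
            end self-dual
    • retry:
      !Unit → ?Unit
        &{retry,more} → ⊕{retry,more}  (&→⊕)
          • retry:
            !Bool → ?Bool
              end self-dual
          • more:
            &{retry,err,data} → ⊕{retry,err,data}  (&→⊕)
              • retry:
                Z self-dual
              • err:
                Z self-dual
              • data:
                end self-dual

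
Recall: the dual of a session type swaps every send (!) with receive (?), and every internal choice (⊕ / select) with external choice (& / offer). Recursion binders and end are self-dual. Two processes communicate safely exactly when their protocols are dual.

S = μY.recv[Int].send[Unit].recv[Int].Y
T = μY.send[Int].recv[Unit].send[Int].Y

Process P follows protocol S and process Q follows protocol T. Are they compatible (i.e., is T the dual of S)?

YES

μY vs μY  ok (binder kept)
  recv[Int] vs send[Int]  ok
    send[Unit] vs recv[Unit]  ok
      recv[Int] vs send[Int]  ok
        Y vs Y  ok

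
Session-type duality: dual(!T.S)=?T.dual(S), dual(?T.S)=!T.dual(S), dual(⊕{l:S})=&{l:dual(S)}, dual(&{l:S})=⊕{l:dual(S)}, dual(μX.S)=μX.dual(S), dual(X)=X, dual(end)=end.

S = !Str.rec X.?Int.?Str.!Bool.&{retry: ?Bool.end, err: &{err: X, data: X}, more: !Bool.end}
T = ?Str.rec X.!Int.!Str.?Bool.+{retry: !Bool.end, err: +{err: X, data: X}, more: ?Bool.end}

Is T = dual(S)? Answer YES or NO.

YES

!Str vs ?Str  match
  rec X vs rec X  match (rec unchanged)
    ?Int vs !Int  match
      ?Str vs !Str  match
        !Bool vs ?Bool  match
          &{retry,err,more} vs +{retry,err,more}  match labels match
            • retry:
              ?Bool vs !Bool  match
                end vs end  match
            • err:
              &{err,data} vs +{err,data}  match labels match
                • err:
                  X vs X  match
                • data:
                  X vs X  match
            • more:
              !Bool vs ?Bool  match
                end vs end  match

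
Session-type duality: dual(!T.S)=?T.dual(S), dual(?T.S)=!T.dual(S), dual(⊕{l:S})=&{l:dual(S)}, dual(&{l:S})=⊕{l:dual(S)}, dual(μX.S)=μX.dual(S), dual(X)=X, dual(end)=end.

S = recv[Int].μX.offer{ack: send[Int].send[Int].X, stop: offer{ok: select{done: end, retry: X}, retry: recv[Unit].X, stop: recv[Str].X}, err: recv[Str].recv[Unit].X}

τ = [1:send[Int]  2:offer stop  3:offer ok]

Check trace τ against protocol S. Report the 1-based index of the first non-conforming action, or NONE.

@1 got send[Int], protocol expects recv[Int]  ✗

1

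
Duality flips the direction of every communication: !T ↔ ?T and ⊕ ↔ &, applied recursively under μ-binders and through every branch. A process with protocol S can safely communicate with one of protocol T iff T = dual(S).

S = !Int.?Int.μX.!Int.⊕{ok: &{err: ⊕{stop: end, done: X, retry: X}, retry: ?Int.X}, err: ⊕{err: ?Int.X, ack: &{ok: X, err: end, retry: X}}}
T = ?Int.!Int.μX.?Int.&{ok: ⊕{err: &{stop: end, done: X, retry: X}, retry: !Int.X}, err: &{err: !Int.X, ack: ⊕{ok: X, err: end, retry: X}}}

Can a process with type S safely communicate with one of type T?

!Int ‖ ?Int  ✓
  ?Int ‖ !Int  ✓
    μX ‖ μX  ✓ (binder kept)
      !Int ‖ ?Int  ✓
        ⊕{ok,err} ‖ &{ok,err}  ✓ labels match
          • ok:
            &{err,retry} ‖ ⊕{err,retry}  ✓ labels match
              • err:
                ⊕{stop,done,retry} ‖ &{stop,done,retry}  ✓ labels match
                  • stop:
                    end ‖ end  ✓
                  • done:
                    X ‖ X  ✓
                  • retry:
                    X ‖ X  ✓
              • retry:
                ?Int ‖ !Int  ✓
                  X ‖ X  ✓
          • err:
            ⊕{err,ack} ‖ &{err,ack}  ✓ labels match
              • err:
                ?Int ‖ !Int  ✓
                  X ‖ X  ✓
              • ack:
                &{ok,err,retry} ‖ ⊕{ok,err,retry}  ✓ labels match
                  • ok:
                    X ‖ X  ✓
                  • err:
                    end ‖ end  ✓
                  • retry:
                    X ‖ X  ✓

YES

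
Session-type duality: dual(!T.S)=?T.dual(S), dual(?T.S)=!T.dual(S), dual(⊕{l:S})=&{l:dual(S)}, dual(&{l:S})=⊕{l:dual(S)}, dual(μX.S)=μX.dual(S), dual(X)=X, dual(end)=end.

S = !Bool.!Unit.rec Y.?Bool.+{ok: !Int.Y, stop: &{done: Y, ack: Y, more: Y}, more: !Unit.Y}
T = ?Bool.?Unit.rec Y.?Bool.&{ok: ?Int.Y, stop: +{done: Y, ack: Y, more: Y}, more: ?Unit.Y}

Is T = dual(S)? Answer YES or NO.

!Bool ‖ ?Bool  ok
  !Unit ‖ ?Unit  ok
    rec Y ‖ rec Y  ok (binder kept)
      ?Bool ‖ ?Bool  ✗ same direction on both sides — not dual

NO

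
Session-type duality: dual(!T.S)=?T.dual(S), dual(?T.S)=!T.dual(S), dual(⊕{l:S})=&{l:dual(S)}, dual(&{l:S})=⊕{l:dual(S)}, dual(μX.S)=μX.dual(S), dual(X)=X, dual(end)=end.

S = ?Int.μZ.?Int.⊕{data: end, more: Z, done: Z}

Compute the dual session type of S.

?Int = !Int
  μZ = μZ  (rec unchanged)
    ?Int = !Int
      ⊕{data,more,done} = &{data,more,done}  (⊕→&)
        • data:
          end ↦ end
        • more:
          Z ↦ Z
        • done:
          Z ↦ Z

!Int.μZ.!Int.&{data: end, more: Z, done: Z}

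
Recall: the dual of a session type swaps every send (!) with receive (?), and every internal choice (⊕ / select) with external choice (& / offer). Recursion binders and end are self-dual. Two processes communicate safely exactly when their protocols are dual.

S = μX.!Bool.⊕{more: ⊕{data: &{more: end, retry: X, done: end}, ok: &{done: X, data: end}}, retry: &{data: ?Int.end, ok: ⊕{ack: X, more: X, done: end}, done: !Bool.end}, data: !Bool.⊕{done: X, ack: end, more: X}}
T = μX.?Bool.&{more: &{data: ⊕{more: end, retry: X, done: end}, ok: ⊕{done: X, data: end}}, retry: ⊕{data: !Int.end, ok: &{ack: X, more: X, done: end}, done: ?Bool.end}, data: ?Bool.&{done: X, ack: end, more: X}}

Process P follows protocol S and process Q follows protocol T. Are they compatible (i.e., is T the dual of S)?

μX | μX  ✓ (binder kept)
  !Bool | ?Bool  ✓
    ⊕{more,retry,data} | &{more,retry,data}  ✓ label sets agree
      [more]
        ⊕{data,ok} | &{data,ok}  ✓ label sets agree
          [data]
            &{more,retry,done} | ⊕{more,retry,done}  ✓ label sets agree
              [more]
                end | end  ✓
              [retry]
                X | X  ✓
              [done]
                end | end  ✓
          [ok]
            &{done,data} | ⊕{done,data}  ✓ label sets agree
              [done]
                X | X  ✓
              [data]
                end | end  ✓
      [retry]
        &{data,ok,done} | ⊕{data,ok,done}  ✓ label sets agree
          [data]
            ?Int | !Int  ✓
              end | end  ✓
          [ok]
            ⊕{ack,more,done} | &{ack,more,done}  ✓ label sets agree
              [ack]
                X | X  ✓
              [more]
                X | X  ✓
              [done]
                end | end  ✓
          [done]
            !Bool | ?Bool  ✓
              end | end  ✓
      [data]
        !Bool | ?Bool  ✓
          ⊕{done,ack,more} | &{done,ack,more}  ✓ label sets agree
            [done]
              X | X  ✓
            [ack]
              end | end  ✓
            [more]
              X | X  ✓

YES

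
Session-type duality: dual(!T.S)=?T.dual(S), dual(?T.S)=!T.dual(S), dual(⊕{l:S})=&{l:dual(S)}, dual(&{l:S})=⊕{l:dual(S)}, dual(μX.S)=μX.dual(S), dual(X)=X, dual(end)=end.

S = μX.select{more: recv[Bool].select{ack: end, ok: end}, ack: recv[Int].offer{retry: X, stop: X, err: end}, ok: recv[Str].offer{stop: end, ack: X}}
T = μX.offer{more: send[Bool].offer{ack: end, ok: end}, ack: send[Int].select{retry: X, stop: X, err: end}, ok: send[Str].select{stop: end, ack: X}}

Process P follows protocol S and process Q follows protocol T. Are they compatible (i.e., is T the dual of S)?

YES

μX ‖ μX  ✓ (binder kept)
  select{more,ack,ok} ‖ offer{more,ack,ok}  ✓ same labels
    [more]
      recv[Bool] ‖ send[Bool]  ✓
        select{ack,ok} ‖ offer{ack,ok}  ✓ same labels
          [ack]
            end ‖ end  ✓
          [ok]
            end ‖ end  ✓
    [ack]
      recv[Int] ‖ send[Int]  ✓
        offer{retry,stop,err} ‖ select{retry,stop,err}  ✓ same labels
          [retry]
            X ‖ X  ✓
          [stop]
            X ‖ X  ✓
          [err]
            end ‖ end  ✓
    [ok]
      recv[Str] ‖ send[Str]  ✓
        offer{stop,ack} ‖ select{stop,ack}  ✓ same labels
          [stop]
            end ‖ end  ✓
          [ack]
            X ‖ X  ✓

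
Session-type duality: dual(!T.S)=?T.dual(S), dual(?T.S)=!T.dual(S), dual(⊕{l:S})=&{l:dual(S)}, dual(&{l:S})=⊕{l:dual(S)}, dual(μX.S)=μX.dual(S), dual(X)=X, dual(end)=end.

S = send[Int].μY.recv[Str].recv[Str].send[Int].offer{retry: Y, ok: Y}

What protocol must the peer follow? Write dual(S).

send[Int] ↦ recv[Int]
  μY ↦ μY  (rec unchanged)
    recv[Str] ↦ send[Str]
      recv[Str] ↦ send[Str]
        send[Int] ↦ recv[Int]
          offer{retry,ok} ↦ select{retry,ok}  (offer→select)
            case retry:
              Y self-dual
            case ok:
              Y self-dual

recv[Int].μY.send[Str].send[Str].recv[Int].select{retry: Y, ok: Y}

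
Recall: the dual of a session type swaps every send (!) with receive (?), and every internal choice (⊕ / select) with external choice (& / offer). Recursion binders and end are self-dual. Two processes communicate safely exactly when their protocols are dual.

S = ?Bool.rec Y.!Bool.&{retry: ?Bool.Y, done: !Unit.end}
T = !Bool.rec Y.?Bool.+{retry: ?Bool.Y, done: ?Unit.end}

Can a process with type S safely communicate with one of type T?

?Bool vs !Bool  match
  rec Y vs rec Y  match (μ self-dual)
    !Bool vs ?Bool  match
      &{retry,done} vs +{retry,done}  match labels match
        [retry]
          ?Bool vs ?Bool  ✗ same direction on both sides — not dual

NO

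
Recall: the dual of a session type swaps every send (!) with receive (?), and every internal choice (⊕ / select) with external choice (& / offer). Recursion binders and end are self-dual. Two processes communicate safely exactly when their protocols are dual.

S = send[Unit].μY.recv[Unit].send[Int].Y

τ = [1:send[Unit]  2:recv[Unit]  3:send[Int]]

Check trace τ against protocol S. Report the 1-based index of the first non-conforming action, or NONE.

NONE

step 1: send[Unit]  ok  cont: μY.…
step 2: recv[Unit]  ok  cont: send[Int].μY.…
step 3: send[Int]  ok  cont: μY.…
all 3 steps conform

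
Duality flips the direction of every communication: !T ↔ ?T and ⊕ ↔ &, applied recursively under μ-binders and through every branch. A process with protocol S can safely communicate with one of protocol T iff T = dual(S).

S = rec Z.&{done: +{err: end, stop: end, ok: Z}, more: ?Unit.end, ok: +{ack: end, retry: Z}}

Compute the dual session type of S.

rec Z → rec Z  (binder kept)
  &{done,more,ok} → +{done,more,ok}  (external→internal)
    • done:
      +{err,stop,ok} → &{err,stop,ok}  (internal→external)
        • err:
          end self-dual
        • stop:
          end self-dual
        • ok:
          Z self-dual
    • more:
      ?Unit → !Unit
        end self-dual
    • ok:
      +{ack,retry} → &{ack,retry}  (internal→external)
        • ack:
          end self-dual
        • retry:
          Z self-dual

rec Z.+{done: &{err: end, stop: end, ok: Z}, more: !Unit.end, ok: &{ack: end, retry: Z}}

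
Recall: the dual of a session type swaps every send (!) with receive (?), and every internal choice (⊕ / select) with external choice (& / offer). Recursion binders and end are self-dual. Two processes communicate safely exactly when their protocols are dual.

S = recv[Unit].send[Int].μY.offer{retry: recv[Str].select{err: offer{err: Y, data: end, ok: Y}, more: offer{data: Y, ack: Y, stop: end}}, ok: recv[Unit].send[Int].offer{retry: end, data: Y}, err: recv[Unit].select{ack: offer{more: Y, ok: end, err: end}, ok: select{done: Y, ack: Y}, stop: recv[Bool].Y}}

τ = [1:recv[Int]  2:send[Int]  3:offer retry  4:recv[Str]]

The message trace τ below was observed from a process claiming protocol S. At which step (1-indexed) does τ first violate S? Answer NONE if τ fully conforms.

[1] got recv[Int], protocol expects recv[Unit]  ✗

1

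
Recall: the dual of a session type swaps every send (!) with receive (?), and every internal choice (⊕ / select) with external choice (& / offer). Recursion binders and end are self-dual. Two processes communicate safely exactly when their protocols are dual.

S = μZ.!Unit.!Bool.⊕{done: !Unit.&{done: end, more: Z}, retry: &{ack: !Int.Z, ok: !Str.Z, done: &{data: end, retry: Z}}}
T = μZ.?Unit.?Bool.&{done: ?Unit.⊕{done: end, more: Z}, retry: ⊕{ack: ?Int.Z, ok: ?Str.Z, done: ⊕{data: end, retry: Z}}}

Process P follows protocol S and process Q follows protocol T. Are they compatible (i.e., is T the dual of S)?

μZ | μZ  ✓ (binder kept)
  !Unit | ?Unit  ✓
    !Bool | ?Bool  ✓
      ⊕{done,retry} | &{done,retry}  ✓ label sets agree
        • done:
          !Unit | ?Unit  ✓
            &{done,more} | ⊕{done,more}  ✓ label sets agree
              • done:
                end | end  ✓
              • more:
                Z | Z  ✓
        • retry:
          &{ack,ok,done} | ⊕{ack,ok,done}  ✓ label sets agree
            • ack:
              !Int | ?Int  ✓
                Z | Z  ✓
            • ok:
              !Str | ?Str  ✓
                Z | Z  ✓
            • done:
              &{data,retry} | ⊕{data,retry}  ✓ label sets agree
                • data:
                  end | end  ✓
                • retry:
                  Z | Z  ✓

YES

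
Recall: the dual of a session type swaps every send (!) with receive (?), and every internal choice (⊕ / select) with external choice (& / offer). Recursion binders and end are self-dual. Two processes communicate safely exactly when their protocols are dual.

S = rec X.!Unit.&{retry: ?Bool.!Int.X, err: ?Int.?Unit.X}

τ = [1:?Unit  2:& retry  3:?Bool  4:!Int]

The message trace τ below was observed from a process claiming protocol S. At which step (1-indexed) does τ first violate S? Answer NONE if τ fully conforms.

@1 got ?Unit, protocol expects !Unit  ✗

1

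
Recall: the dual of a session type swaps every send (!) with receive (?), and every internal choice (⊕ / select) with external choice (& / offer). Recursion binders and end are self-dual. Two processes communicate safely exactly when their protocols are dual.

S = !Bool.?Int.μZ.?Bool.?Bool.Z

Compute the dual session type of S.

?Bool.!Int.μZ.!Bool.!Bool.Z

!Bool → ?Bool
  ?Int → !Int
    μZ → μZ  (rec unchanged)
      ?Bool → !Bool
        ?Bool → !Bool
          dual(Z) = Z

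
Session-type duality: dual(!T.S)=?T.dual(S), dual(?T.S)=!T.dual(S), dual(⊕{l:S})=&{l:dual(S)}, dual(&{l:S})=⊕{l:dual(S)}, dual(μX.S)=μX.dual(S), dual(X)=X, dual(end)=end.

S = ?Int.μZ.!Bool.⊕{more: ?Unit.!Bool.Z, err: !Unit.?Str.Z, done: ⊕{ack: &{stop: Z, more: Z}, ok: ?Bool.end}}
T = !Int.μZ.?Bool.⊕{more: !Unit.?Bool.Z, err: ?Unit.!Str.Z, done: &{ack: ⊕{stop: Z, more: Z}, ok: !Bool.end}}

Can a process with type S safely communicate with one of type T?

NO

?Int vs !Int  match
  μZ vs μZ  match (rec unchanged)
    !Bool vs ?Bool  match
      ⊕{more,err,done} vs ⊕{more,err,done}  ✗ choice polarity not flipped — not dual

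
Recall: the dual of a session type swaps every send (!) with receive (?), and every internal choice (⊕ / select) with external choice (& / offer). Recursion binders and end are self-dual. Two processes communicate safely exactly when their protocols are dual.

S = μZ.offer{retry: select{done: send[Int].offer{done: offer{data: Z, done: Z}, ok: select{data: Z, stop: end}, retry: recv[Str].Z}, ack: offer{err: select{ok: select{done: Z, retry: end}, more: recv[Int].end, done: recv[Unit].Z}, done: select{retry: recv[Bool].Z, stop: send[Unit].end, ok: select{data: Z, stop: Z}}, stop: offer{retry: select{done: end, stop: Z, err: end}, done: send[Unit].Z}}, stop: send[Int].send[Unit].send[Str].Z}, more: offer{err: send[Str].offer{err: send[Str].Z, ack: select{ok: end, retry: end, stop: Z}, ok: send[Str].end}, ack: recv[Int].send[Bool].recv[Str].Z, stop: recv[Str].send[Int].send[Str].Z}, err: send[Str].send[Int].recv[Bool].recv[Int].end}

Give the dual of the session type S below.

μZ.select{retry: offer{done: recv[Int].select{done: select{data: Z, done: Z}, ok: offer{data: Z, stop: end}, retry: send[Str].Z}, ack: select{err: offer{ok: offer{done: Z, retry: end}, more: send[Int].end, done: send[Unit].Z}, done: offer{retry: send[Bool].Z, stop: recv[Unit].end, ok: offer{data: Z, stop: Z}}, stop: select{retry: offer{done: end, stop: Z, err: end}, done: recv[Unit].Z}}, stop: recv[Int].recv[Unit].recv[Str].Z}, more: select{err: recv[Str].select{err: recv[Str].Z, ack: offer{ok: end, retry: end, stop: Z}, ok: recv[Str].end}, ack: send[Int].recv[Bool].send[Str].Z, stop: send[Str].recv[Int].recv[Str].Z}, err: recv[Str].recv[Int].send[Bool].send[Int].end}

μZ ↦ μZ  (μ self-dual)
  offer{retry,more,err} ↦ select{retry,more,err}  (&→⊕)
    case retry:
      select{done,ack,stop} ↦ offer{done,ack,stop}  (internal→external)
        case done:
          send[Int] ↦ recv[Int]
            offer{done,ok,retry} ↦ select{done,ok,retry}  (&→⊕)
              case done:
                offer{data,done} ↦ select{data,done}  (&→⊕)
                  case data:
                    Z ↦ Z
                  case done:
                    Z ↦ Z
              case ok:
                select{data,stop} ↦ offer{data,stop}  (internal→external)
                  case data:
                    Z ↦ Z
                  case stop:
                    end ↦ end
              case retry:
                recv[Str] ↦ send[Str]
                  Z ↦ Z
        case ack:
          offer{err,done,stop} ↦ select{err,done,stop}  (&→⊕)
            case err:
              select{ok,more,done} ↦ offer{ok,more,done}  (internal→external)
                case ok:
                  select{done,retry} ↦ offer{done,retry}  (internal→external)
                    case done:
                      Z ↦ Z
                    case retry:
                      end ↦ end
                case more:
                  recv[Int] ↦ send[Int]
                    end ↦ end
                case done:
                  recv[Unit] ↦ send[Unit]
                    Z ↦ Z
            case done:
              select{retry,stop,ok} ↦ offer{retry,stop,ok}  (internal→external)
                case retry:
                  recv[Bool] ↦ send[Bool]
                    Z ↦ Z
                case stop:
                  send[Unit] ↦ recv[Unit]
                    end ↦ end
                case ok:
                  select{data,stop} ↦ offer{data,stop}  (internal→external)
                    case data:
                      Z ↦ Z
                    case stop:
                      Z ↦ Z
            case stop:
              offer{retry,done} ↦ select{retry,done}  (&→⊕)
                case retry:
                  select{done,stop,err} ↦ offer{done,stop,err}  (internal→external)
                    case done:
                      end ↦ end
                    case stop:
                      Z ↦ Z
                    case err:
                      end ↦ end
                case done:
                  send[Unit] ↦ recv[Unit]
                    Z ↦ Z
        case stop:
          send[Int] ↦ recv[Int]
            send[Unit] ↦ recv[Unit]
              send[Str] ↦ recv[Str]
                Z ↦ Z
    case more:
      offer{err,ack,stop} ↦ select{err,ack,stop}  (&→⊕)
        case err:
          send[Str] ↦ recv[Str]
            offer{err,ack,ok} ↦ select{err,ack,ok}  (&→⊕)
              case err:
                send[Str] ↦ recv[Str]
                  Z ↦ Z
              case ack:
                select{ok,retry,stop} ↦ offer{ok,retry,stop}  (internal→external)
                  case ok:
                    end ↦ end
                  case retry:
                    end ↦ end
                  case stop:
                    Z ↦ Z
              case ok:
                send[Str] ↦ recv[Str]
                  end ↦ end
        case ack:
          recv[Int] ↦ send[Int]
            send[Bool] ↦ recv[Bool]
              recv[Str] ↦ send[Str]
                Z ↦ Z
        case stop:
          recv[Str] ↦ send[Str]
            send[Int] ↦ recv[Int]
              send[Str] ↦ recv[Str]
                Z ↦ Z
    case err:
      send[Str] ↦ recv[Str]
        send[Int] ↦ recv[Int]
          recv[Bool] ↦ send[Bool]
            recv[Int] ↦ send[Int]
              end ↦ end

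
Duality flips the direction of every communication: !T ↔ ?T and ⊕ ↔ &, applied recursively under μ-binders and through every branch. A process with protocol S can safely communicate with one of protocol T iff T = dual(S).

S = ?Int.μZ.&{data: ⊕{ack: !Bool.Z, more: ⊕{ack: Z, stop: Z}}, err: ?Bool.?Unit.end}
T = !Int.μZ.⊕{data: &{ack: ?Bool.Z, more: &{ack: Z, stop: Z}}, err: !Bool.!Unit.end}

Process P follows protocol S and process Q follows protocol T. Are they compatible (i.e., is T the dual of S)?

?Int | !Int  ✓
  μZ | μZ  ✓ (rec unchanged)
    &{data,err} | ⊕{data,err}  ✓ labels match
      case data:
        ⊕{ack,more} | &{ack,more}  ✓ labels match
          case ack:
            !Bool | ?Bool  ✓
              Z | Z  ✓
          case more:
            ⊕{ack,stop} | &{ack,stop}  ✓ labels match
              case ack:
                Z | Z  ✓
              case stop:
                Z | Z  ✓
      case err:
        ?Bool | !Bool  ✓
          ?Unit | !Unit  ✓
            end | end  ✓

YES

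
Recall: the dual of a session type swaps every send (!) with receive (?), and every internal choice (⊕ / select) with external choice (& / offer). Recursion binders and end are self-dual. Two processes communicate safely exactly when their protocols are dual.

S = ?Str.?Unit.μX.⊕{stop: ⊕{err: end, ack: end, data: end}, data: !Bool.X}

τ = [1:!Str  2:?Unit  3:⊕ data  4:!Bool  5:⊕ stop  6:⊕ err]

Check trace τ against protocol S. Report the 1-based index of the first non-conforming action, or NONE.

1

[1] got !Str, protocol expects ?Str  ✗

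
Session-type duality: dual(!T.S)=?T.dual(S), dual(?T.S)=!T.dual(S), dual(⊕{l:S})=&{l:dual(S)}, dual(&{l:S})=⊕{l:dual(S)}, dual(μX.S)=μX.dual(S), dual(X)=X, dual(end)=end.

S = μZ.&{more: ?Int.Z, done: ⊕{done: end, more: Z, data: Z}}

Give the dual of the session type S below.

μZ = μZ  (binder kept)
  &{more,done} = ⊕{more,done}  (external→internal)
    [more]
      ?Int = !Int
        Z self-dual
    [done]
      ⊕{done,more,data} = &{done,more,data}  (⊕→&)
        [done]
          end self-dual
        [more]
          Z self-dual
        [data]
          Z self-dual

μZ.⊕{more: !Int.Z, done: &{done: end, more: Z, data: Z}}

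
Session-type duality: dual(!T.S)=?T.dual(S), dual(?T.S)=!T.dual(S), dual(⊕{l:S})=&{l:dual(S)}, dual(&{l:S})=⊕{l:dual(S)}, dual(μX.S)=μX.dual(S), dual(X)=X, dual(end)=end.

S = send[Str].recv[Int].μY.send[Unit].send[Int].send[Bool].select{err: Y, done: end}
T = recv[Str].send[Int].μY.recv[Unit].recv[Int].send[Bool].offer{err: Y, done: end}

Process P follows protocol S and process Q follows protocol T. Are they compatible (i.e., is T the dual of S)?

send[Str] vs recv[Str]  match
  recv[Int] vs send[Int]  match
    μY vs μY  match (binder kept)
      send[Unit] vs recv[Unit]  match
        send[Int] vs recv[Int]  match
          send[Bool] vs send[Bool]  ✗ same direction on both sides — not dual

NO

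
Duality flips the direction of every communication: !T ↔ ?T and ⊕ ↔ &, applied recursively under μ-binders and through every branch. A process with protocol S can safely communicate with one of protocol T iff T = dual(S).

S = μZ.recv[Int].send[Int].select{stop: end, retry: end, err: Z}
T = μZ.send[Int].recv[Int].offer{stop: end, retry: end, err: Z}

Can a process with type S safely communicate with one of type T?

YES

μZ vs μZ  ✓ (μ self-dual)
  recv[Int] vs send[Int]  ✓
    send[Int] vs recv[Int]  ✓
      select{stop,retry,err} vs offer{stop,retry,err}  ✓ labels match
        case stop:
          end vs end  ✓
        case retry:
          end vs end  ✓
        case err:
          Z vs Z  ✓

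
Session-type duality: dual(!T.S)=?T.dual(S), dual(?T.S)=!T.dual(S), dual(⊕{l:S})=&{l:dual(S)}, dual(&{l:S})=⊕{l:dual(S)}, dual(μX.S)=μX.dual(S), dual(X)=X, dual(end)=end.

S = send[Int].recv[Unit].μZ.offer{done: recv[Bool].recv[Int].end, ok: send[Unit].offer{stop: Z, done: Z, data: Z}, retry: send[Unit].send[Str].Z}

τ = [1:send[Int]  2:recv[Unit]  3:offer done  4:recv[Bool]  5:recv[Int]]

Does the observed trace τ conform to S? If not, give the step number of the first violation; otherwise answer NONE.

step 1: send[Int]  ✓  cont: recv[Unit].μZ.…
step 2: recv[Unit]  ✓  cont: μZ.…
step 3: offer done  ✓  cont: recv[Bool].recv[Int].end
step 4: recv[Bool]  ✓  cont: recv[Int].end
step 5: recv[Int]  ✓  cont: end
trace exhausted — no violation

NONE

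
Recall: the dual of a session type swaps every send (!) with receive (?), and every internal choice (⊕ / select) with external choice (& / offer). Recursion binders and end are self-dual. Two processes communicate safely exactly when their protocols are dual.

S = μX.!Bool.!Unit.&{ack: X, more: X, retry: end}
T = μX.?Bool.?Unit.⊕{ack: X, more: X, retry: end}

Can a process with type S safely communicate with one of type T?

YES

μX ‖ μX  ✓ (μ self-dual)
  !Bool ‖ ?Bool  ✓
    !Unit ‖ ?Unit  ✓
      &{ack,more,retry} ‖ ⊕{ack,more,retry}  ✓ labels match
        case ack:
          X ‖ X  ✓
        case more:
          X ‖ X  ✓
        case retry:
          end ‖ end  ✓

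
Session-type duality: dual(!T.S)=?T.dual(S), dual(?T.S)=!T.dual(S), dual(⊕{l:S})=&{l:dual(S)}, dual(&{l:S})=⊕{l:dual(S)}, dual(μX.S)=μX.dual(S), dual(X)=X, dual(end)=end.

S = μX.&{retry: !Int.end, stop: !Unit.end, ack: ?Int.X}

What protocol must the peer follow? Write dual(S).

μX.⊕{retry: ?Int.end, stop: ?Unit.end, ack: !Int.X}

μX ↦ μX  (μ self-dual)
  &{retry,stop,ack} ↦ ⊕{retry,stop,ack}  (offer→select)
    • retry:
      !Int ↦ ?Int
        end ↦ end
    • stop:
      !Unit ↦ ?Unit
        end ↦ end
    • ack:
      ?Int ↦ !Int
        X ↦ X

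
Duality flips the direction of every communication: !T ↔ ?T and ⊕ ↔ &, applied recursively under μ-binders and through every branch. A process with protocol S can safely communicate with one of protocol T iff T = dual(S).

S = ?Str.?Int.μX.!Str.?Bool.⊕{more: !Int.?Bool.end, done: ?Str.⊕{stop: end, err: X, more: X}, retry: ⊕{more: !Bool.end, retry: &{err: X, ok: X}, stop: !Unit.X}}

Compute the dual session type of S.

!Str.!Int.μX.?Str.!Bool.&{more: ?Int.!Bool.end, done: !Str.&{stop: end, err: X, more: X}, retry: &{more: ?Bool.end, retry: ⊕{err: X, ok: X}, stop: ?Unit.X}}

?Str → !Str
  ?Int → !Int
    μX → μX  (binder kept)
      !Str → ?Str
        ?Bool → !Bool
          ⊕{more,done,retry} → &{more,done,retry}  (⊕→&)
            • more:
              !Int → ?Int
                ?Bool → !Bool
                  dual(end) = end
            • done:
              ?Str → !Str
                ⊕{stop,err,more} → &{stop,err,more}  (⊕→&)
                  • stop:
                    dual(end) = end
                  • err:
                    dual(X) = X
                  • more:
                    dual(X) = X
            • retry:
              ⊕{more,retry,stop} → &{more,retry,stop}  (⊕→&)
                • more:
                  !Bool → ?Bool
                    dual(end) = end
                • retry:
                  &{err,ok} → ⊕{err,ok}  (&→⊕)
                    • err:
                      dual(X) = X
                    • ok:
                      dual(X) = X
                • stop:
                  !Unit → ?Unit
                    dual(X) = X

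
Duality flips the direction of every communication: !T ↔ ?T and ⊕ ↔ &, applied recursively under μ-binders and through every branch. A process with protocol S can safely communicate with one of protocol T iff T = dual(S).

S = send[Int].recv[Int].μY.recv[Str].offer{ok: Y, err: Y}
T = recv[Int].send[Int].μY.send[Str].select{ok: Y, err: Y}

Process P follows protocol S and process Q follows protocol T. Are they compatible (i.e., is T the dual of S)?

YES

send[Int] ‖ recv[Int]  ok
  recv[Int] ‖ send[Int]  ok
    μY ‖ μY  ok (binder kept)
      recv[Str] ‖ send[Str]  ok
        offer{ok,err} ‖ select{ok,err}  ok labels match
          case ok:
            Y ‖ Y  ok
          case err:
            Y ‖ Y  ok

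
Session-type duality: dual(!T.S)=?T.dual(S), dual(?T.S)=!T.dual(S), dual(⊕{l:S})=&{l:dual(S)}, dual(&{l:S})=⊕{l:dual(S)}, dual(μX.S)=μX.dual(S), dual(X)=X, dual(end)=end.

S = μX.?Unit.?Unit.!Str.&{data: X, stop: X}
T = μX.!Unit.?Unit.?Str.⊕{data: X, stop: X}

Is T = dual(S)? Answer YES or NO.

NO

μX | μX  match (binder kept)
  ?Unit | !Unit  match
    ?Unit | ?Unit  ✗ same direction on both sides — not dual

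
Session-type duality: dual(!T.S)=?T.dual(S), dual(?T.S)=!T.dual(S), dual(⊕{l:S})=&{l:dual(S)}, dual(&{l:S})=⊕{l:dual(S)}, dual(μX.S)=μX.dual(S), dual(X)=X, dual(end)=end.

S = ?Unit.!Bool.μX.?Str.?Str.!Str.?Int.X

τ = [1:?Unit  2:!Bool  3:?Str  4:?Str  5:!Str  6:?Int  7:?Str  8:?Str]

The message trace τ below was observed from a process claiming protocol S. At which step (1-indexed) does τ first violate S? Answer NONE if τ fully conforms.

NONE

[1] ?Unit  ✓  cont: !Bool.μX.…
[2] !Bool  ✓  cont: μX.…
[3] ?Str  ✓  cont: ?Str.!Str.?Int.μX.…
[4] ?Str  ✓  cont: !Str.?Int.μX.…
[5] !Str  ✓  cont: ?Int.μX.…
[6] ?Int  ✓  cont: μX.…
[7] ?Str  ✓  cont: ?Str.!Str.?Int.μX.…
[8] ?Str  ✓  cont: !Str.?Int.μX.…
τ conforms to S (length 8)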